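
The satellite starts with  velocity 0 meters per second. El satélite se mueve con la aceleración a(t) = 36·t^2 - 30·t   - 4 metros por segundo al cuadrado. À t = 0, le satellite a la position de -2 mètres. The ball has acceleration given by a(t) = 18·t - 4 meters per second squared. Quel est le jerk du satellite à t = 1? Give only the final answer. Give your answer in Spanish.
En t = 1, j = 42.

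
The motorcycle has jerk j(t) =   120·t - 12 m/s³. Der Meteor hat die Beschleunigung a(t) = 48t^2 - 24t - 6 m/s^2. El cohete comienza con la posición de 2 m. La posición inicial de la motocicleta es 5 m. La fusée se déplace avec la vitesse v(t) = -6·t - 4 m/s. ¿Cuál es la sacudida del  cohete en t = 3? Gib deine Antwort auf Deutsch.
Um dies zu lösen, müssen wir 2 Ableitungen unserer Gleichung für die Geschwindigkeit v(t) = -6·t - 4 nehmen. Mit d/dt von v(t) finden wir a(t) = -6. Die Ableitung von der Beschleunigung ergibt den Ruck: j(t) = 0. Mit j(t) = 0 und Einsetzen von t = 3, finden wir j = 0.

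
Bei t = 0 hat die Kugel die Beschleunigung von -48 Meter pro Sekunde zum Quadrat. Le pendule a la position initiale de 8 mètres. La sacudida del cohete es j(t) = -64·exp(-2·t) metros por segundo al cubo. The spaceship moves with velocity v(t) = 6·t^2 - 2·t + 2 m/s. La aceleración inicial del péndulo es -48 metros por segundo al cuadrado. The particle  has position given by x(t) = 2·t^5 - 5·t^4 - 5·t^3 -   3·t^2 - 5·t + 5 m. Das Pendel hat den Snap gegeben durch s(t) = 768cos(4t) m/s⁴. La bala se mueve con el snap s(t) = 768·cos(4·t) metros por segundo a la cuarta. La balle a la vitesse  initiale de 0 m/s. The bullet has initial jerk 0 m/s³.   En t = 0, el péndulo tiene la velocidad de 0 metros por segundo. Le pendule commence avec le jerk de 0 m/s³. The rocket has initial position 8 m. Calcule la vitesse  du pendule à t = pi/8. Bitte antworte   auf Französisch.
Nous devons trouver l'intégrale de notre équation du snap s(t) = 768·cos(4·t) 3 fois. En intégrant le snap et en utilisant la condition initiale j(0) = 0, nous obtenons j(t) = 192·sin(4·t). En intégrant le jerk et en utilisant la condition initiale a(0) = -48, nous obtenons a(t) = -48·cos(4·t). En prenant ∫a(t)dt et en appliquant v(0) = 0, nous trouvons v(t) = -12·sin(4·t). En utilisant v(t) = -12·sin(4·t) et en substituant t = pi/8, nous trouvons v = -12.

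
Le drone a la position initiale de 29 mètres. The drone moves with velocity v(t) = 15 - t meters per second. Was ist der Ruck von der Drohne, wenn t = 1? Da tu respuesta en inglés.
To solve this, we need to take 2 derivatives of our velocity equation v(t) = 15 - t. Taking d/dt of v(t), we find a(t) = -1. The derivative of acceleration gives jerk: j(t) = 0. We have jerk j(t) = 0. Substituting t = 1: j(1) = 0.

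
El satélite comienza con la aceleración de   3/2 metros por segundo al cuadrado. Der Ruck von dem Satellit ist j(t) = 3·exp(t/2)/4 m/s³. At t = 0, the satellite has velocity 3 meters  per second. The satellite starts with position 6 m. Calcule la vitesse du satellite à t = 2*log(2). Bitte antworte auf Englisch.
Starting from jerk j(t) = 3·exp(t/2)/4, we take 2 integrals. The integral of jerk, with a(0) = 3/2, gives acceleration: a(t) = 3·exp(t/2)/2. The integral of acceleration is velocity. Using v(0) = 3, we get v(t) = 3·exp(t/2). Using v(t) = 3·exp(t/2) and substituting t = 2*log(2), we find v = 6.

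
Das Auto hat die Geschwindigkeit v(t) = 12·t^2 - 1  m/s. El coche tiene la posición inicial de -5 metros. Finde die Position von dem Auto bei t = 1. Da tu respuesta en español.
Para resolver esto, necesitamos tomar 1 antiderivada de nuestra ecuación de la velocidad v(t) = 12·t^2 - 1. Tomando ∫v(t)dt y aplicando x(0) = -5, encontramos x(t) = 4·t^3 - t - 5. Usando x(t) = 4·t^3 - t - 5 y sustituyendo t = 1, encontramos x = -2.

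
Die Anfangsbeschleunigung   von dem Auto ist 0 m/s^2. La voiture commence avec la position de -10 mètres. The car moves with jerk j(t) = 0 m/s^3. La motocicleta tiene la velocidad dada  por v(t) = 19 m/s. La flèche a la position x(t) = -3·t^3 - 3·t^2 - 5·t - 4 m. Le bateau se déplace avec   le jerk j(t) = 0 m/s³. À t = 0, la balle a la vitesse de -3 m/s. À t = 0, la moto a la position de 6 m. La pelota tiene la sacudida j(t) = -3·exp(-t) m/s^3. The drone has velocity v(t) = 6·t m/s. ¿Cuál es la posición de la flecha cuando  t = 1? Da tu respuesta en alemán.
Aus der Gleichung für die Position x(t) = -3·t^3 - 3·t^2 - 5·t - 4, setzen wir t = 1 ein und erhalten x = -15.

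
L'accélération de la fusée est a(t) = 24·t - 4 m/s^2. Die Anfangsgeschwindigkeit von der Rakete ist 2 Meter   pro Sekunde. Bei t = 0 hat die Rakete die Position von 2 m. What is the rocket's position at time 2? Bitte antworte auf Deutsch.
Um dies zu lösen, müssen wir 2 Stammfunktionen unserer Gleichung für die Beschleunigung a(t) = 24·t - 4 finden. Die Stammfunktion von der Beschleunigung ist die Geschwindigkeit. Mit v(0) = 2 erhalten wir v(t) = 12·t^2 - 4·t + 2. Das Integral von der Geschwindigkeit, mit x(0) = 2, ergibt die Position: x(t) = 4·t^3 - 2·t^2 + 2·t + 2. Aus der Gleichung für die Position x(t) = 4·t^3 - 2·t^2 + 2·t + 2, setzen wir t = 2 ein und erhalten x = 30.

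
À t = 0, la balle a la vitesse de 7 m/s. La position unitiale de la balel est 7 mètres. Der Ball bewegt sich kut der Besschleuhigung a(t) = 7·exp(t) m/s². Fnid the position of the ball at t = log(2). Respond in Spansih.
Necesitamos integrar nuestra ecuación de la aceleración a(t) = 7·exp(t) 2 veces. Tomando ∫a(t)dt y aplicando v(0) = 7, encontramos v(t) = 7·exp(t). La antiderivada de la velocidad, con x(0) = 7, da la posición: x(t) = 7·exp(t). De la ecuación de la posición x(t) = 7·exp(t), sustituimos t = log(2) para obtener x = 14.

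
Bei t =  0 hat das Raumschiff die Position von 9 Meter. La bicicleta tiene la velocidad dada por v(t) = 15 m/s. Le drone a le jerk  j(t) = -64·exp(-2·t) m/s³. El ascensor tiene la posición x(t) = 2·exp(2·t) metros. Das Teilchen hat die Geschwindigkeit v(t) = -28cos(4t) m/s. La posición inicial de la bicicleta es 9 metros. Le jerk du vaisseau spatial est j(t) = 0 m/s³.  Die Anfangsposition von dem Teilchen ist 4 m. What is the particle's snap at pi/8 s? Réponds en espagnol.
Partiendo de la velocidad v(t) = -28·cos(4·t), tomamos 3 derivadas. Derivando la velocidad, obtenemos la aceleración: a(t) = 112·sin(4·t). La derivada de la aceleración da la sacudida: j(t) = 448·cos(4·t). Tomando d/dt de j(t), encontramos s(t) = -1792·sin(4·t). Usando s(t) = -1792·sin(4·t) y sustituyendo t = pi/8, encontramos s = -1792.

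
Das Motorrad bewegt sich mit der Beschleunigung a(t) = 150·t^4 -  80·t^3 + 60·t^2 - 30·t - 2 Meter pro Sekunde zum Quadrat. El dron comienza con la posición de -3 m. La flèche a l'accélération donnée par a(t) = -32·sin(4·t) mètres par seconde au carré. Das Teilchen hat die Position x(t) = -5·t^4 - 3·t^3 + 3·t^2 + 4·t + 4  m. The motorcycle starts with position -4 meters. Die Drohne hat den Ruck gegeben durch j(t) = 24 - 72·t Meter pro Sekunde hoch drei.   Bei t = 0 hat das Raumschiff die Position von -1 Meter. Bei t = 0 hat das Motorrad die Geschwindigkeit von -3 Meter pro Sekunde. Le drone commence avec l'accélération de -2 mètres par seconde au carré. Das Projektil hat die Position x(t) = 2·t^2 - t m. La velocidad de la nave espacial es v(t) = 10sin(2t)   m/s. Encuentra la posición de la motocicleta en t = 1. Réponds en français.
En partant de l'accélération a(t) = 150·t^4 - 80·t^3 + 60·t^2 - 30·t - 2, nous prenons 2 intégrales. L'intégrale de l'accélération, avec v(0) = -3, donne la vitesse: v(t) = 30·t^5 - 20·t^4 + 20·t^3 - 15·t^2 - 2·t - 3. L'intégrale de la vitesse est la position. En utilisant x(0) = -4, nous obtenons x(t) = 5·t^6 - 4·t^5 + 5·t^4 - 5·t^3 - t^2 - 3·t - 4. Nous avons la position x(t) = 5·t^6 - 4·t^5 + 5·t^4 - 5·t^3 - t^2 - 3·t - 4. En substituant t = 1: x(1) = -7.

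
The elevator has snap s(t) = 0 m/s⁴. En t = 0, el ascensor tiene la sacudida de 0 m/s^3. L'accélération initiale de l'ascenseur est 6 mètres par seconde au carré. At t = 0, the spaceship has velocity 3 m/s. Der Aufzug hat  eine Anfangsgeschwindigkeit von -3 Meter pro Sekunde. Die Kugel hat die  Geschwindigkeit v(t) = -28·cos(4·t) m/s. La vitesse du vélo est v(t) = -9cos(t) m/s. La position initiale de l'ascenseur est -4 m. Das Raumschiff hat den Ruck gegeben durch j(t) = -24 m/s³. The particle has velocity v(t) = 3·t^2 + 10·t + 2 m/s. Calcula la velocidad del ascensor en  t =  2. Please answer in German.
Wir müssen die Stammfunktion unserer Gleichung für den Snap s(t) = 0 3-mal finden. Durch Integration von dem Snap und Verwendung der Anfangsbedingung j(0) = 0, erhalten wir j(t) = 0. Mit ∫j(t)dt und Anwendung von a(0) = 6, finden wir a(t) = 6. Das Integral von der Beschleunigung ist die Geschwindigkeit. Mit v(0) = -3 erhalten wir v(t) = 6·t - 3. Wir haben die Geschwindigkeit v(t) = 6·t - 3. Durch Einsetzen von t = 2: v(2) = 9.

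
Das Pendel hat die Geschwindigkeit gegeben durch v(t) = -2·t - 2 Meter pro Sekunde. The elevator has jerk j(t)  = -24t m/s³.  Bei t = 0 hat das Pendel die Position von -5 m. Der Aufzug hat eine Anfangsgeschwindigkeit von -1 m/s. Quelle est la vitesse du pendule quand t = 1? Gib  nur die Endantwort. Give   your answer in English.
At t = 1, v = -4.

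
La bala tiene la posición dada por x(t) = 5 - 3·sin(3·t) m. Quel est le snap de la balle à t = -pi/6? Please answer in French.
Pour résoudre ceci, nous devons prendre 4 dérivées de notre équation de la position x(t) = 5 - 3·sin(3·t). En dérivant la position, nous obtenons la vitesse: v(t) = -9·cos(3·t). La dérivée de la vitesse donne l'accélération: a(t) = 27·sin(3·t). En dérivant l'accélération, nous obtenons le jerk: j(t) = 81·cos(3·t). En dérivant le jerk, nous obtenons le snap: s(t) = -243·sin(3·t). De l'équation du snap s(t) = -243·sin(3·t), nous substituons t = -pi/6 pour obtenir s = 243.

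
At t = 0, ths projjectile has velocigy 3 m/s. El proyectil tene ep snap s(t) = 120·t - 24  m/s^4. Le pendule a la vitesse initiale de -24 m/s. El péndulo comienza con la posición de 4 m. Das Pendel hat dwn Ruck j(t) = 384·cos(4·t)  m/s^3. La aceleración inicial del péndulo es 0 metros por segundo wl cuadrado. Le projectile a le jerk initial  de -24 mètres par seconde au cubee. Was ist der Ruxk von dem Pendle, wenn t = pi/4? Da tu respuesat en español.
Tenemos la sacudida j(t) = 384·cos(4·t). Sustituyendo t = pi/4: j(pi/4) = -384.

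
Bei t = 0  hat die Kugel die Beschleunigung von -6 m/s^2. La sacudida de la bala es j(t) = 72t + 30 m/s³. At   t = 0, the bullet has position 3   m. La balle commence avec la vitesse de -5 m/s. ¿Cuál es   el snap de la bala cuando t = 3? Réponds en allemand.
Wir müssen unsere Gleichung für den Ruck j(t) = 72·t + 30 1-mal ableiten. Durch Ableiten von dem Ruck erhalten wir den Snap: s(t) = 72. Wir haben den Snap s(t) = 72. Durch Einsetzen von t = 3: s(3) = 72.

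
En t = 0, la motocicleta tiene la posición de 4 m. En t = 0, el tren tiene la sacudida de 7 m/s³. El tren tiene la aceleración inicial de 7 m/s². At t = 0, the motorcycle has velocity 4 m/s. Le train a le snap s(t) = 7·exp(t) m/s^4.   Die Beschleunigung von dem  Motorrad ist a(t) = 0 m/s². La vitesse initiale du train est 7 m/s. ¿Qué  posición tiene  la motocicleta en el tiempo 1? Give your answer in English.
We need to integrate our acceleration equation a(t) = 0 2 times. The antiderivative of acceleration is velocity. Using v(0) = 4, we get v(t) = 4. Finding the antiderivative of v(t) and using x(0) = 4: x(t) = 4·t + 4. We have position x(t) = 4·t + 4. Substituting t = 1: x(1) = 8.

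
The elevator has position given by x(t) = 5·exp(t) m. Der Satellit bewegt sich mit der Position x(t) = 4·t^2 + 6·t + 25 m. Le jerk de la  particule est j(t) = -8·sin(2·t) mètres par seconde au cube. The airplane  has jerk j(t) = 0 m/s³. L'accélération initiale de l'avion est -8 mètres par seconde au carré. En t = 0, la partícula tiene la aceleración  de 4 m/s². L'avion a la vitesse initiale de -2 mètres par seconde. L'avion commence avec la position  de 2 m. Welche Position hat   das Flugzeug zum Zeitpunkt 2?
Ausgehend von dem Ruck j(t) = 0, nehmen wir 3 Stammfunktionen. Mit ∫j(t)dt und Anwendung von a(0) = -8, finden wir a(t) = -8. Durch Integration von der Beschleunigung und Verwendung der Anfangsbedingung v(0) = -2, erhalten wir v(t) = -8·t - 2. Mit ∫v(t)dt und Anwendung von x(0) = 2, finden wir x(t) = -4·t^2 - 2·t + 2. Aus der Gleichung für die Position x(t) = -4·t^2 - 2·t + 2, setzen wir t = 2 ein und erhalten x = -18.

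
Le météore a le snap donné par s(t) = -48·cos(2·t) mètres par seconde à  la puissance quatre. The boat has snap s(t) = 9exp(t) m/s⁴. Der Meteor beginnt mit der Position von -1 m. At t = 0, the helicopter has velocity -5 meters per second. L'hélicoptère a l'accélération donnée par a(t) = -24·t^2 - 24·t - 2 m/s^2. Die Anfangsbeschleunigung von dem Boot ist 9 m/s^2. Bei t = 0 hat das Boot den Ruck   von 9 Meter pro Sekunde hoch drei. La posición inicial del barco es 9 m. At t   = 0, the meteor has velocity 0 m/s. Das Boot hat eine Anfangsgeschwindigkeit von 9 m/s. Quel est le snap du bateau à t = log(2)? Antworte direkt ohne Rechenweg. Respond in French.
À t = log(2), s = 18.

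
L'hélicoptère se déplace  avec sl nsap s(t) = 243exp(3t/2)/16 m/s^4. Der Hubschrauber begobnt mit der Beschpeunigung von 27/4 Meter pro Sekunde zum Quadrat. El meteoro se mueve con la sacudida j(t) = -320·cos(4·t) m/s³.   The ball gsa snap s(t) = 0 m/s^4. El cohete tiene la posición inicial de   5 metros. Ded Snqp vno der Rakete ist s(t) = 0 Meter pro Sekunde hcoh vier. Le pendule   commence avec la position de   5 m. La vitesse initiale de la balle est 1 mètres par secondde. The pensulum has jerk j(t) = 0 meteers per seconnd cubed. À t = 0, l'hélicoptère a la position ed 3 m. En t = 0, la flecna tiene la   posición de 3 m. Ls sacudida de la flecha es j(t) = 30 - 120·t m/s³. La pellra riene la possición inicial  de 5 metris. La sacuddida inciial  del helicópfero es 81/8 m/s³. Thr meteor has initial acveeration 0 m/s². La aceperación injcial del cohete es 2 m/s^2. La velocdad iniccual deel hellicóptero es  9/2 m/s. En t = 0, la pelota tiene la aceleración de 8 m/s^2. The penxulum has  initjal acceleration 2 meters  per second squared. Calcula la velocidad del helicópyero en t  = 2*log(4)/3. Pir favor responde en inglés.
We must find the integral of our snap equation s(t) = 243·exp(3·t/2)/16 3 times. The antiderivative of snap, with j(0) = 81/8, gives jerk: j(t) = 81·exp(3·t/2)/8. Taking ∫j(t)dt and applying a(0) = 27/4, we find a(t) = 27·exp(3·t/2)/4. Taking ∫a(t)dt and applying v(0) = 9/2, we find v(t) = 9·exp(3·t/2)/2. Using v(t) = 9·exp(3·t/2)/2 and substituting t = 2*log(4)/3, we find v = 18.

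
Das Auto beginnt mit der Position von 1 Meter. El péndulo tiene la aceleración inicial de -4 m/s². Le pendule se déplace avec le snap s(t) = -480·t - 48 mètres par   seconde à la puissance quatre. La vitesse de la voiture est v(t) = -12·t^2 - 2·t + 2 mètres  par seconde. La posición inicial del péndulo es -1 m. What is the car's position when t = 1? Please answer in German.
Ausgehend von der Geschwindigkeit v(t) = -12·t^2 - 2·t + 2, nehmen wir 1 Integral. Mit ∫v(t)dt und Anwendung von x(0) = 1, finden wir x(t) = -4·t^3 - t^2 + 2·t + 1. Aus der Gleichung für die Position x(t) = -4·t^3 - t^2 + 2·t + 1, setzen wir t = 1 ein und erhalten x = -2.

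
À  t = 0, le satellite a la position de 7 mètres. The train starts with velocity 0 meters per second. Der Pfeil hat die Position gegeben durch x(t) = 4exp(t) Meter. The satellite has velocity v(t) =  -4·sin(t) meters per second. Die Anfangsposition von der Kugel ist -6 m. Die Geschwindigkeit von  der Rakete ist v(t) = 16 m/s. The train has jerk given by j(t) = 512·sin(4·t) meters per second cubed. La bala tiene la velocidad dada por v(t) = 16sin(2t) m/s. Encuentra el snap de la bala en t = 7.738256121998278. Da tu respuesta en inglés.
We must differentiate our velocity equation v(t) = 16·sin(2·t) 3 times. Differentiating velocity, we get acceleration: a(t) = 32·cos(2·t). The derivative of acceleration gives jerk: j(t) = -64·sin(2·t). The derivative of jerk gives snap: s(t) = -128·cos(2·t). From the given snap equation s(t) = -128·cos(2·t), we substitute t = 7.738256121998278 to get s = 124.586824865464.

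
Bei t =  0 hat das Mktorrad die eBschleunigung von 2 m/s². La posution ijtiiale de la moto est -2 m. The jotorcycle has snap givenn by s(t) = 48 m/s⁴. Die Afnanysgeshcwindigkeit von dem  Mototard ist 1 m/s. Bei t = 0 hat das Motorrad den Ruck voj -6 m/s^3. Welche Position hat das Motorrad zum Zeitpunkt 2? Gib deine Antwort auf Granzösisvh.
Nous devons intégrer notre équation du snap s(t) = 48 4 fois. La primitive du snap, avec j(0) = -6, donne le jerk: j(t) = 48·t - 6. L'intégrale du jerk est l'accélération. En utilisant a(0) = 2, nous obtenons a(t) = 24·t^2 - 6·t + 2. La primitive de l'accélération est la vitesse. En utilisant v(0) = 1, nous obtenons v(t) = 8·t^3 - 3·t^2 + 2·t + 1. L'intégrale de la vitesse est la position. En utilisant x(0) = -2, nous obtenons x(t) = 2·t^4 - t^3 + t^2 + t - 2. Nous avons la position x(t) = 2·t^4 - t^3 + t^2 + t - 2. En substituant t = 2: x(2) = 28.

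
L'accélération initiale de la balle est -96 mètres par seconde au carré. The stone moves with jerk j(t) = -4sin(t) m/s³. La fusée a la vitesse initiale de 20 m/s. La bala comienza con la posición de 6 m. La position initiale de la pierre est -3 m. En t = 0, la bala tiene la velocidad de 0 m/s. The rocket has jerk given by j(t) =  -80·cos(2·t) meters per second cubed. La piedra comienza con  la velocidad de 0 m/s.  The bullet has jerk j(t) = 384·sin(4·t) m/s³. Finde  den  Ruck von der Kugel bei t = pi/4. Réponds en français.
Nous avons le jerk j(t) = 384·sin(4·t). En substituant t = pi/4: j(pi/4) = 0.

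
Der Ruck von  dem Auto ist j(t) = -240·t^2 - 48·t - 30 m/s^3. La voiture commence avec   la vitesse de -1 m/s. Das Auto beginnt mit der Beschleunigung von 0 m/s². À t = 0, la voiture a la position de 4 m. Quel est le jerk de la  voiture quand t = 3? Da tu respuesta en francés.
Nous avons le jerk j(t) = -240·t^2 - 48·t - 30. En substituant t = 3: j(3) = -2334.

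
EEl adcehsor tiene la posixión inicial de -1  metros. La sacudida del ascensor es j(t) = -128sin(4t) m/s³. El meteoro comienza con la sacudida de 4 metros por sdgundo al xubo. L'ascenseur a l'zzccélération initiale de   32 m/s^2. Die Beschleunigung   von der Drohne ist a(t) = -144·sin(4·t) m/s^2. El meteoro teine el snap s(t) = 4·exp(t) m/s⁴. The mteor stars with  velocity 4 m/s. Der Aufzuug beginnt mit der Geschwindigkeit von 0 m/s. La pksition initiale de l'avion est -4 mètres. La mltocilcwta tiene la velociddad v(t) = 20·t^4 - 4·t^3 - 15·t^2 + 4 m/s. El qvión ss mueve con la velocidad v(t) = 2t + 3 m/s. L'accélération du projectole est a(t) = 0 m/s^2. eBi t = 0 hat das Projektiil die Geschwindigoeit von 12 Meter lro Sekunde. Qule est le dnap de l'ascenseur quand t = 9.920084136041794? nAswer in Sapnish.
Partiendo de la sacudida j(t) = -128·sin(4·t), tomamos 1 derivada. Derivando la sacudida, obtenemos el snap: s(t) = -512·cos(4·t). Tenemos el snap s(t) = -512·cos(4·t). Sustituyendo t = 9.920084136041794: s(9.920084136041794) = 204.289107141008.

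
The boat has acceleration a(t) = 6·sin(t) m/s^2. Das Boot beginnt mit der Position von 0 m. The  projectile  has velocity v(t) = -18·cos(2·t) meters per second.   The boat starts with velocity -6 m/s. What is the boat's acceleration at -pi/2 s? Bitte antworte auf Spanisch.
Tenemos la aceleración a(t) = 6·sin(t). Sustituyendo t = -pi/2: a(-pi/2) = -6.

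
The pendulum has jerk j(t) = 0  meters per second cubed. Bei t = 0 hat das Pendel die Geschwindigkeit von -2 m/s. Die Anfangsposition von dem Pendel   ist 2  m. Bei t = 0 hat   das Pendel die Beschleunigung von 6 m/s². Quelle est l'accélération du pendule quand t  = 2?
En partant du jerk j(t) = 0, nous prenons 1 intégrale. L'intégrale du jerk est l'accélération. En utilisant a(0) = 6, nous obtenons a(t) = 6. En utilisant a(t) = 6 et en substituant t = 2, nous trouvons a = 6.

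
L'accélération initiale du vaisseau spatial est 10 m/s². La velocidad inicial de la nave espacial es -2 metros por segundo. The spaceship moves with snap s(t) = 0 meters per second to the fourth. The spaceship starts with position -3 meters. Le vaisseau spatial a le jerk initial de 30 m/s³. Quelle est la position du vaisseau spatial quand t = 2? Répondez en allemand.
Um dies zu lösen, müssen wir 4 Integrale unserer Gleichung für den Snap s(t) = 0 finden. Die Stammfunktion von dem Snap, mit j(0) = 30, ergibt den Ruck: j(t) = 30. Die Stammfunktion von dem Ruck, mit a(0) = 10, ergibt die Beschleunigung: a(t) = 30·t + 10. Die Stammfunktion von der Beschleunigung ist die Geschwindigkeit. Mit v(0) = -2 erhalten wir v(t) = 15·t^2 + 10·t - 2. Mit ∫v(t)dt und Anwendung von x(0) = -3, finden wir x(t) = 5·t^3 + 5·t^2 - 2·t - 3. Aus der Gleichung für die Position x(t) = 5·t^3 + 5·t^2 - 2·t - 3, setzen wir t = 2 ein und erhalten x = 53.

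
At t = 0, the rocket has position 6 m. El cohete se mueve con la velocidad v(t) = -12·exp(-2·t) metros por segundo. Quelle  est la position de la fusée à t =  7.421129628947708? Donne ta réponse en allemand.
Wir müssen die Stammfunktion unserer Gleichung für die Geschwindigkeit v(t) = -12·exp(-2·t) 1-mal finden. Das Integral von der Geschwindigkeit ist die Position. Mit x(0) = 6 erhalten wir x(t) = 6·exp(-2·t). Mit x(t) = 6·exp(-2·t) und Einsetzen von t = 7.421129628947708, finden wir x = 0.00000214901751793832.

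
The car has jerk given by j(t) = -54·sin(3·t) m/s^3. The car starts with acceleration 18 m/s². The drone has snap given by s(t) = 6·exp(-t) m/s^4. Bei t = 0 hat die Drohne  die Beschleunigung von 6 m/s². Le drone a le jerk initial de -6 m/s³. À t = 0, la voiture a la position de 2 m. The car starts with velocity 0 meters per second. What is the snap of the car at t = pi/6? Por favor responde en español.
Partiendo de la sacudida j(t) = -54·sin(3·t), tomamos 1 derivada. Tomando d/dt de j(t), encontramos s(t) = -162·cos(3·t). Tenemos el snap s(t) = -162·cos(3·t). Sustituyendo t = pi/6: s(pi/6) = 0.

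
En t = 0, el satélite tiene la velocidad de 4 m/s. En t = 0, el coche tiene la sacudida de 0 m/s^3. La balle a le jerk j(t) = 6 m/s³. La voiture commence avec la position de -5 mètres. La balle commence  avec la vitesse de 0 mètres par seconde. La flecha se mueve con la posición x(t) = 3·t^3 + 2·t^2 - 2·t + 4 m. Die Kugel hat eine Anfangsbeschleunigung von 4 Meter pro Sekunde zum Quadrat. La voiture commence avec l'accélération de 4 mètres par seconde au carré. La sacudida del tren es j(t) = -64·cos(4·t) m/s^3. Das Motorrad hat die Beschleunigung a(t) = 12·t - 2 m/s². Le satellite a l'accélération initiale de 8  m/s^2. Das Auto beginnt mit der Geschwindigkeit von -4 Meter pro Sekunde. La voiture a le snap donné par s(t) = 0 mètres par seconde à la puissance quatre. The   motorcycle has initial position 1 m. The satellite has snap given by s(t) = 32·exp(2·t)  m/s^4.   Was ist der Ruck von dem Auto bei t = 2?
Um dies zu lösen, müssen wir 1 Integral unserer Gleichung für den Snap s(t) = 0 finden. Mit ∫s(t)dt und Anwendung von j(0) = 0, finden wir j(t) = 0. Wir haben den Ruck j(t) = 0. Durch Einsetzen von t = 2: j(2) = 0.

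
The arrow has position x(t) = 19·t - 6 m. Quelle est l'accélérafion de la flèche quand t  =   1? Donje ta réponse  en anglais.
Starting from position x(t) = 19·t - 6, we take 2 derivatives. Taking d/dt of x(t), we find v(t) = 19. The derivative of velocity gives acceleration: a(t) = 0. Using a(t) = 0 and substituting t = 1, we find a = 0.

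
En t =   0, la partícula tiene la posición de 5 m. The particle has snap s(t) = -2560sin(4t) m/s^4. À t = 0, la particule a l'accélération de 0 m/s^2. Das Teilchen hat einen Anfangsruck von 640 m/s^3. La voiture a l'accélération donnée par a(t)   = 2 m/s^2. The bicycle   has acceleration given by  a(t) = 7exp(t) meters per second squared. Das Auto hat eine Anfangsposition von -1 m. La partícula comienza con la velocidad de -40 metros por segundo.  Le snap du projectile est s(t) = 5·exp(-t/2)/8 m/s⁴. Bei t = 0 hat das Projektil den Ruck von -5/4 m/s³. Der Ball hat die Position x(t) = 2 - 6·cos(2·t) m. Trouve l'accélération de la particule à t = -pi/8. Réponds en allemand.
Wir müssen das Integral unserer Gleichung für den Snap s(t) = -2560·sin(4·t) 2-mal finden. Durch Integration von dem Snap und Verwendung der Anfangsbedingung j(0) = 640, erhalten wir j(t) = 640·cos(4·t). Das Integral von dem Ruck, mit a(0) = 0, ergibt die Beschleunigung: a(t) = 160·sin(4·t). Wir haben die Beschleunigung a(t) = 160·sin(4·t). Durch Einsetzen von t = -pi/8: a(-pi/8) = -160.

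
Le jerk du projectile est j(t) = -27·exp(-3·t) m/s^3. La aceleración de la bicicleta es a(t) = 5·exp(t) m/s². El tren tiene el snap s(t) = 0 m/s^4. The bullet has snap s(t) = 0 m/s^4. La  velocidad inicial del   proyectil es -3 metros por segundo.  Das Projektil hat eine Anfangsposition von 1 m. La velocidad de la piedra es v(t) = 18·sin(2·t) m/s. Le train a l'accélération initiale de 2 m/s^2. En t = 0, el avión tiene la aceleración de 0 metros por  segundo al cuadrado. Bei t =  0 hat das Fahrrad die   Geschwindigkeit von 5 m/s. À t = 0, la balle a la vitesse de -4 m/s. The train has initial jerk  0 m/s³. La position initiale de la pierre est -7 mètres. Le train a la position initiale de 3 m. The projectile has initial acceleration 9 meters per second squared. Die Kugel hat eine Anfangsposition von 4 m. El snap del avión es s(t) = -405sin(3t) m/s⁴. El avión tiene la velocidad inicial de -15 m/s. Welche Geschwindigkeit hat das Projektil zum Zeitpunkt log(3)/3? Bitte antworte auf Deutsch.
Ausgehend von dem Ruck j(t) = -27·exp(-3·t), nehmen wir 2 Stammfunktionen. Durch Integration von dem Ruck und Verwendung der Anfangsbedingung a(0) = 9, erhalten wir a(t) = 9·exp(-3·t). Die Stammfunktion von der Beschleunigung ist die Geschwindigkeit. Mit v(0) = -3 erhalten wir v(t) = -3·exp(-3·t). Wir haben die Geschwindigkeit v(t) = -3·exp(-3·t). Durch Einsetzen von t = log(3)/3: v(log(3)/3) = -1.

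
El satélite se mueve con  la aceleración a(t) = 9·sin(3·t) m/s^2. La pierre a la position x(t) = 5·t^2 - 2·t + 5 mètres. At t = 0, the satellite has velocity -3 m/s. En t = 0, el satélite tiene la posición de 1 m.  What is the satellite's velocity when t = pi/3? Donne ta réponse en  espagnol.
Debemos encontrar la antiderivada de nuestra ecuación de la aceleración a(t) = 9·sin(3·t) 1 vez. Tomando ∫a(t)dt y aplicando v(0) = -3, encontramos v(t) = -3·cos(3·t). Usando v(t) = -3·cos(3·t) y sustituyendo t = pi/3, encontramos v = 3.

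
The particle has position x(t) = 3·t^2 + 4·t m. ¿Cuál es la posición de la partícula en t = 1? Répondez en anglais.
From the given position equation x(t) = 3·t^2 + 4·t, we substitute t = 1 to get x = 7.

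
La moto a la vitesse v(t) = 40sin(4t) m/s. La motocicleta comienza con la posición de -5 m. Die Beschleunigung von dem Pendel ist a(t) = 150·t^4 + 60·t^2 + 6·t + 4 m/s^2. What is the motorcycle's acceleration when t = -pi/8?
Starting from velocity v(t) = 40·sin(4·t), we take 1 derivative. The derivative of velocity gives acceleration: a(t) = 160·cos(4·t). Using a(t) = 160·cos(4·t) and substituting t = -pi/8, we find a = 0.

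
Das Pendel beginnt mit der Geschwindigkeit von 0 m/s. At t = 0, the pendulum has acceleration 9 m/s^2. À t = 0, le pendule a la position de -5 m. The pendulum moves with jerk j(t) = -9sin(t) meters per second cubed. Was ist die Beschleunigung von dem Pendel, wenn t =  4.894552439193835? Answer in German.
Wir müssen das Integral unserer Gleichung für den Ruck j(t) = -9·sin(t) 1-mal finden. Durch Integration von dem Ruck und Verwendung der Anfangsbedingung a(0) = 9, erhalten wir a(t) = 9·cos(t). Wir haben die Beschleunigung a(t) = 9·cos(t). Durch Einsetzen von t = 4.894552439193835: a(4.894552439193835) = 1.63041892281672.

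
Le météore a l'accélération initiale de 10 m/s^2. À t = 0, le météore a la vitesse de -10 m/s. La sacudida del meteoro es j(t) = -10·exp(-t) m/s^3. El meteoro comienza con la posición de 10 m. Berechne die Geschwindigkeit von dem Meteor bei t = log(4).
Ausgehend von dem Ruck j(t) = -10·exp(-t), nehmen wir 2 Stammfunktionen. Die Stammfunktion von dem Ruck ist die Beschleunigung. Mit a(0) = 10 erhalten wir a(t) = 10·exp(-t). Durch Integration von der Beschleunigung und Verwendung der Anfangsbedingung v(0) = -10, erhalten wir v(t) = -10·exp(-t). Mit v(t) = -10·exp(-t) und Einsetzen von t = log(4), finden wir v = -5/2.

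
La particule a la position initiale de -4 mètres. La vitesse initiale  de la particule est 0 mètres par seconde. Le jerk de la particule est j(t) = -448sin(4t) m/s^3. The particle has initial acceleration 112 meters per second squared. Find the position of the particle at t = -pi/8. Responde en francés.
Pour résoudre ceci, nous devons prendre 3 intégrales de notre équation du jerk j(t) = -448·sin(4·t). L'intégrale du jerk, avec a(0) = 112, donne l'accélération: a(t) = 112·cos(4·t). La primitive de l'accélération est la vitesse. En utilisant v(0) = 0, nous obtenons v(t) = 28·sin(4·t). La primitive de la vitesse est la position. En utilisant x(0) = -4, nous obtenons x(t) = 3 - 7·cos(4·t). En utilisant x(t) = 3 - 7·cos(4·t) et en substituant t = -pi/8, nous trouvons x = 3.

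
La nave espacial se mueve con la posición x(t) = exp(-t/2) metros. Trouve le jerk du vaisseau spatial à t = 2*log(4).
En partant de la position x(t) = exp(-t/2), nous prenons 3 dérivées. En prenant d/dt de x(t), nous trouvons v(t) = -exp(-t/2)/2. En dérivant la vitesse, nous obtenons l'accélération: a(t) = exp(-t/2)/4. En prenant d/dt de a(t), nous trouvons j(t) = -exp(-t/2)/8. Nous avons le jerk j(t) = -exp(-t/2)/8. En substituant t = 2*log(4): j(2*log(4)) = -1/32.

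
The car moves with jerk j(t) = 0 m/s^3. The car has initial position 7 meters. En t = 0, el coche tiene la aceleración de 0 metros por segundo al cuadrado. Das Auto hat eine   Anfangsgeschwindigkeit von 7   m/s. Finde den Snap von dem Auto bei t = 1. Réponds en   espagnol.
Debemos derivar nuestra ecuación de la sacudida j(t) = 0 1 vez. Tomando d/dt de j(t), encontramos s(t) = 0. Usando s(t) = 0 y sustituyendo t = 1, encontramos s = 0.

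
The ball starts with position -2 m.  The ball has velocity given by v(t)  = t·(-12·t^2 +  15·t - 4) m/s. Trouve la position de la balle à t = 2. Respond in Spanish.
Para resolver esto, necesitamos tomar 1 antiderivada de nuestra ecuación de la velocidad v(t) = t·(-12·t^2 + 15·t - 4). La integral de la velocidad, con x(0) = -2, da la posición: x(t) = -3·t^4 + 5·t^3 - 2·t^2 - 2. Usando x(t) = -3·t^4 + 5·t^3 - 2·t^2 - 2 y sustituyendo t = 2, encontramos x = -18.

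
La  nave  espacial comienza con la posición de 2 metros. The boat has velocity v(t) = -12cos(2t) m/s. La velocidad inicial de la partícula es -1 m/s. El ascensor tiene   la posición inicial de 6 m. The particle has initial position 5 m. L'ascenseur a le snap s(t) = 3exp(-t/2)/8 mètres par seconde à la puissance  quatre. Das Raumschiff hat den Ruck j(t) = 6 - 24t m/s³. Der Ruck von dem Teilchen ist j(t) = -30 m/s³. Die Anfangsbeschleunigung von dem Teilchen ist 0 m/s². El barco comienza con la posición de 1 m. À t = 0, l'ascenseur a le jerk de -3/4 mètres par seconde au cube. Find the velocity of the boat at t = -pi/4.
From the given velocity equation v(t) = -12·cos(2·t), we substitute t = -pi/4 to get v = 0.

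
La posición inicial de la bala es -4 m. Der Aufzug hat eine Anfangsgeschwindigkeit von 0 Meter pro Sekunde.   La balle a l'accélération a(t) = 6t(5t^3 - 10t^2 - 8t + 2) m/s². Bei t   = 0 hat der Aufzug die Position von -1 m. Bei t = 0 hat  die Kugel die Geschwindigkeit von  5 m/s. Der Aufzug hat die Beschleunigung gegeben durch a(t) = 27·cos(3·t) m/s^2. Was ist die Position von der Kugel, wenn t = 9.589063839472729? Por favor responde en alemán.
Wir müssen die Stammfunktion unserer Gleichung für die Beschleunigung a(t) = 6·t·(5·t^3 - 10·t^2 - 8·t + 2) 2-mal finden. Mit ∫a(t)dt und Anwendung von v(0) = 5, finden wir v(t) = 6·t^5 - 15·t^4 - 16·t^3 + 6·t^2 + 5. Die Stammfunktion von der Geschwindigkeit ist die Position. Mit x(0) = -4 erhalten wir x(t) = t^6 - 3·t^5 - 4·t^4 + 2·t^3 + 5·t - 4. Mit x(t) = t^6 - 3·t^5 - 4·t^4 + 2·t^3 + 5·t - 4 und Einsetzen von t = 9.589063839472729, finden wir x = 502189.144283629.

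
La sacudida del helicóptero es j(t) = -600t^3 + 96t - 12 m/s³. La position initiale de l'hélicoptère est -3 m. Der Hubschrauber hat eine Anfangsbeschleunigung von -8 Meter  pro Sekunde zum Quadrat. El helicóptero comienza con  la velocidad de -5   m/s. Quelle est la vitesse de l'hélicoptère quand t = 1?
Pour résoudre ceci, nous devons prendre 2 intégrales de notre équation du jerk j(t) = -600·t^3 + 96·t - 12. En intégrant le jerk et en utilisant la condition initiale a(0) = -8, nous obtenons a(t) = -150·t^4 + 48·t^2 - 12·t - 8. L'intégrale de l'accélération, avec v(0) = -5, donne la vitesse: v(t) = -30·t^5 + 16·t^3 - 6·t^2 - 8·t - 5. En utilisant v(t) = -30·t^5 + 16·t^3 - 6·t^2 - 8·t - 5 et en substituant t = 1, nous trouvons v = -33.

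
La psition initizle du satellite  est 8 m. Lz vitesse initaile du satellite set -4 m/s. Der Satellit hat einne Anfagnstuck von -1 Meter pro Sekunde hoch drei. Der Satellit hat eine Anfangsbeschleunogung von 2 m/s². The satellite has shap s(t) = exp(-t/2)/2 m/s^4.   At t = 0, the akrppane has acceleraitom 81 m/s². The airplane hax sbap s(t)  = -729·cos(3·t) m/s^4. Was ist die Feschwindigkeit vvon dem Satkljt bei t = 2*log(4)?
Um dies zu lösen, müssen wir 3 Stammfunktionen unserer Gleichung für den Snap s(t) = exp(-t/2)/2 finden. Durch Integration von dem Snap und Verwendung der Anfangsbedingung j(0) = -1, erhalten wir j(t) = -exp(-t/2). Durch Integration von dem Ruck und Verwendung der Anfangsbedingung a(0) = 2, erhalten wir a(t) = 2·exp(-t/2). Die Stammfunktion von der Beschleunigung, mit v(0) = -4, ergibt die Geschwindigkeit: v(t) = -4·exp(-t/2). Aus der Gleichung für die Geschwindigkeit v(t) = -4·exp(-t/2), setzen wir t = 2*log(4) ein und erhalten v = -1.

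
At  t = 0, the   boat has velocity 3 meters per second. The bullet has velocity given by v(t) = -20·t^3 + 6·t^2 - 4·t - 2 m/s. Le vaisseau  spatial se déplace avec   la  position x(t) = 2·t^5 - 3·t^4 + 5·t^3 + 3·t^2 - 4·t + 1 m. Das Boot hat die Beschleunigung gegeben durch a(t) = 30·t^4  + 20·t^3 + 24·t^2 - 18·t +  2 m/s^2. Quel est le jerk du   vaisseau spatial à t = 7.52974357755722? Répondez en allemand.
Um dies zu lösen, müssen wir 3 Ableitungen unserer Gleichung für die Position x(t) = 2·t^5 - 3·t^4 + 5·t^3 + 3·t^2 - 4·t + 1 nehmen. Mit d/dt von x(t) finden wir v(t) = 10·t^4 - 12·t^3 + 15·t^2 + 6·t - 4. Mit d/dt von v(t) finden wir a(t) = 40·t^3 - 36·t^2 + 30·t + 6. Mit d/dt von a(t) finden wir j(t) = 120·t^2 - 72·t + 30. Wir haben den Ruck j(t) = 120·t^2 - 72·t + 30. Durch Einsetzen von t = 7.52974357755722: j(7.52974357755722) = 6291.50306366758.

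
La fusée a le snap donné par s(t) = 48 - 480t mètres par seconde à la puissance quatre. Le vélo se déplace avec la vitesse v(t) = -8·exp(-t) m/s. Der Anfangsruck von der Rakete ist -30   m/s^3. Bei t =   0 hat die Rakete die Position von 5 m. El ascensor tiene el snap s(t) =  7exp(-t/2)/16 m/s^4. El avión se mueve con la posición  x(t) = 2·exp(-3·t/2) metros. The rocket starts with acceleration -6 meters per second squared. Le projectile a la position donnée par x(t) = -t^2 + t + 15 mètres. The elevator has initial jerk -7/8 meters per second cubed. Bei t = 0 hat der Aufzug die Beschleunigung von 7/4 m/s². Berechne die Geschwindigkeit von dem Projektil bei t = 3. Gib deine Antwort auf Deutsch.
Ausgehend von der Position x(t) = -t^2 + t + 15, nehmen wir 1 Ableitung. Mit d/dt von x(t) finden wir v(t) = 1 - 2·t. Mit v(t) = 1 - 2·t und Einsetzen von t = 3, finden wir v = -5.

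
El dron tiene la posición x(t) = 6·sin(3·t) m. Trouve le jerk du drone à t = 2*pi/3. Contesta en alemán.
Um dies zu lösen, müssen wir 3 Ableitungen unserer Gleichung für die Position x(t) = 6·sin(3·t) nehmen. Mit d/dt von x(t) finden wir v(t) = 18·cos(3·t). Durch Ableiten von der Geschwindigkeit erhalten wir die Beschleunigung: a(t) = -54·sin(3·t). Mit d/dt von a(t) finden wir j(t) = -162·cos(3·t). Mit j(t) = -162·cos(3·t) und Einsetzen von t = 2*pi/3, finden wir j = -162.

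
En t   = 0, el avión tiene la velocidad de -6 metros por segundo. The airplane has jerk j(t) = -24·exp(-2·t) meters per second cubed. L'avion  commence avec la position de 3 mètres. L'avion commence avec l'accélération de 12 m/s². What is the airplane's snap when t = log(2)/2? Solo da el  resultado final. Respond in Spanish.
La respuesta es 24.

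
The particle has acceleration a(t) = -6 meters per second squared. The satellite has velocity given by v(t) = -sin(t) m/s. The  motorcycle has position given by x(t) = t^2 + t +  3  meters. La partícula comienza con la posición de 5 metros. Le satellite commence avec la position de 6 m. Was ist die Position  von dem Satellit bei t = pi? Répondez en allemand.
Wir müssen unsere Gleichung für die Geschwindigkeit v(t) = -sin(t) 1-mal integrieren. Das Integral von der Geschwindigkeit ist die Position. Mit x(0) = 6 erhalten wir x(t) = cos(t) + 5. Wir haben die Position x(t) = cos(t) + 5. Durch Einsetzen von t = pi: x(pi) = 4.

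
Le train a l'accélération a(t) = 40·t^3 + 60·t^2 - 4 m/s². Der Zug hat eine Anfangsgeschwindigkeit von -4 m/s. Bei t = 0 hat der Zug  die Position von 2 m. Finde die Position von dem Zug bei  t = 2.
Ausgehend von der Beschleunigung a(t) = 40·t^3 + 60·t^2 - 4, nehmen wir 2 Stammfunktionen. Mit ∫a(t)dt und Anwendung von v(0) = -4, finden wir v(t) = 10·t^4 + 20·t^3 - 4·t - 4. Das Integral von der Geschwindigkeit ist die Position. Mit x(0) = 2 erhalten wir x(t) = 2·t^5 + 5·t^4 - 2·t^2 - 4·t + 2. Mit x(t) = 2·t^5 + 5·t^4 - 2·t^2 - 4·t + 2 und Einsetzen von t = 2, finden wir x = 130.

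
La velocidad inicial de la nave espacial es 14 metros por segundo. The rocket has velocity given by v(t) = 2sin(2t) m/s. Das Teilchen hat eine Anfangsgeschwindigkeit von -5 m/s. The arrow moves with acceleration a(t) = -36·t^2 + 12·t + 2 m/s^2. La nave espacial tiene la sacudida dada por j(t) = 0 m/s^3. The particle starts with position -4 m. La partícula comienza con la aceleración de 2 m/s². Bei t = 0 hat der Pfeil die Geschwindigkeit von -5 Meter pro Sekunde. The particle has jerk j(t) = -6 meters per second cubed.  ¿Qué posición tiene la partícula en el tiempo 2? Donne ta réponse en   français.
En partant du jerk j(t) = -6, nous prenons 3 primitives. La primitive du jerk est l'accélération. En utilisant a(0) = 2, nous obtenons a(t) = 2 - 6·t. L'intégrale de l'accélération, avec v(0) = -5, donne la vitesse: v(t) = -3·t^2 + 2·t - 5. La primitive de la vitesse, avec x(0) = -4, donne la position: x(t) = -t^3 + t^2 - 5·t - 4. De l'équation de la position x(t) = -t^3 + t^2 - 5·t - 4, nous substituons t = 2 pour obtenir x = -18.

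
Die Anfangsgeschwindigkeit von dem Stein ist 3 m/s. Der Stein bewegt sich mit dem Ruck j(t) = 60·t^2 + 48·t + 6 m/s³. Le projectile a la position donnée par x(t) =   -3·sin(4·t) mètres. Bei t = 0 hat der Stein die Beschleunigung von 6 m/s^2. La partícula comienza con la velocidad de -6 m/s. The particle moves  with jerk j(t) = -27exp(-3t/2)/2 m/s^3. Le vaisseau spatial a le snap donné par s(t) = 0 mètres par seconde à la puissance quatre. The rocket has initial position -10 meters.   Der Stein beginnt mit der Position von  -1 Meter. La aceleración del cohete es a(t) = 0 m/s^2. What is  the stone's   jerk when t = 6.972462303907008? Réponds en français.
De l'équation du jerk j(t) = 60·t^2 + 48·t + 6, nous substituons t = 6.972462303907008 pour obtenir j = 3257.59202535179.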